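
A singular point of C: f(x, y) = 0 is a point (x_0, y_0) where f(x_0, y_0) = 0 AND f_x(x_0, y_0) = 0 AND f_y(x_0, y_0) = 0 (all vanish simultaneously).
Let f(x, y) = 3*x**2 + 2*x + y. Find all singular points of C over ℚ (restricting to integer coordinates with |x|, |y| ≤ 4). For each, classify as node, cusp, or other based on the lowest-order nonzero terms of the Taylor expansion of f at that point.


No singular points in the scanned grid; C is smooth there.

Compute partial derivatives:
  f_x = 6*x + 2.
  f_y = 1.
f_y = 1 is a nonzero constant, so f_y never vanishes: no point (x, y) can satisfy f = f_x = f_y = 0. In particular no (x, y) ∈ {−4, ..., 4}² is singular; the curve is smooth.


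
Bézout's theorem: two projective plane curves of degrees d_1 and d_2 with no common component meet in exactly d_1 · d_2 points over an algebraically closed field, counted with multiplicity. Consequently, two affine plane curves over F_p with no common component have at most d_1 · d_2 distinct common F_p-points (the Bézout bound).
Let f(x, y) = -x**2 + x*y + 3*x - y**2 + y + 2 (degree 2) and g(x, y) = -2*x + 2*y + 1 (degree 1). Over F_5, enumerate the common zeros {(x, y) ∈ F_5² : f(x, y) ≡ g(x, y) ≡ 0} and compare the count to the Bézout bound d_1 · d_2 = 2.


Common zeros: {(0, 2), (2, 4)}; count = 2; Bézout bound = 2.

deg(f) = 2, deg(g) = 1, so Bézout bound = 2.
Scan x ∈ F_5. For each x, list the y ∈ F_5 with f(x, y) ≡ 0 and those with g(x, y) ≡ 0 (mod 5); the common zeros in that column are the intersection.
  x = 0: f ≡ 0 at y ∈ {2, 4}; g ≡ 0 at y ∈ {2}; common: {2}.
  x = 1: f ≡ 0 at y ∈ {1}; g ≡ 0 at y ∈ {3}; common: ∅.
  x = 2: f ≡ 0 at y ∈ {4}; g ≡ 0 at y ∈ {4}; common: {4}.
  x = 3: f ≡ 0 at y ∈ {1, 3}; g ≡ 0 at y ∈ {0}; common: ∅.
  x = 4: f ≡ 0 at y ∈ ∅; g ≡ 0 at y ∈ {1}; common: ∅.
Collecting: common zeros = {(0, 2), (2, 4)}, so the count is 2.
Comparison with the Bézout bound: 2 ≤ 2 = deg(f)·deg(g), as expected for curves with no common component (the bound is attained).


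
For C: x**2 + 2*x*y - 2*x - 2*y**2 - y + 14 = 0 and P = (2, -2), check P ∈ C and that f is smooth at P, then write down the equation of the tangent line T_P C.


Tangent line at P: -2*x + 11*y + 26 = 0.

Step 1: f(2, -2) = 0, so P lies on C.
Step 2: partial derivatives
  f_x(x, y) = 2*x + 2*y - 2, f_y(x, y) = 2*x - 4*y - 1.
  f_x(P) = -2, f_y(P) = 11 (gradient nonzero, so P is smooth).
Step 3: tangent line at P: -2·(x − 2) + 11·(y − -2) = 0.
Expanding: -2*x + 11*y + 26 = 0.


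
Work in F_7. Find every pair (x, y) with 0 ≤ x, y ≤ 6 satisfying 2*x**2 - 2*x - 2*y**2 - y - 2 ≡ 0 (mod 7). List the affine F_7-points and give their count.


Affine F_7-points: {(3, 1), (3, 2), (4, 4), (4, 6), (5, 1), (5, 2)}; count = 6.

For each of the 49 pairs (x, y) ∈ F_7², evaluate f(x, y) mod 7. Record the zeros.
  x = 0: [0↦5, 1↦2, 2↦2, 3↦5, 4↦4, 5↦6, 6↦4]  zeros at y ∈ ∅
  x = 1: [0↦5, 1↦2, 2↦2, 3↦5, 4↦4, 5↦6, 6↦4]  zeros at y ∈ ∅
  x = 2: [0↦2, 1↦6, 2↦6, 3↦2, 4↦1, 5↦3, 6↦1]  zeros at y ∈ ∅
  x = 3: [0↦3, 1↦0, 2↦0, 3↦3, 4↦2, 5↦4, 6↦2]  zeros at y ∈ {1, 2}
  x = 4: [0↦1, 1↦5, 2↦5, 3↦1, 4↦0, 5↦2, 6↦0]  zeros at y ∈ {4, 6}
  x = 5: [0↦3, 1↦0, 2↦0, 3↦3, 4↦2, 5↦4, 6↦2]  zeros at y ∈ {1, 2}
  x = 6: [0↦2, 1↦6, 2↦6, 3↦2, 4↦1, 5↦3, 6↦1]  zeros at y ∈ ∅
Collecting zeros: affine points = {(3, 1), (3, 2), (4, 4), (4, 6), (5, 1), (5, 2)}.
Total count |C(F_7)_aff| = 6.


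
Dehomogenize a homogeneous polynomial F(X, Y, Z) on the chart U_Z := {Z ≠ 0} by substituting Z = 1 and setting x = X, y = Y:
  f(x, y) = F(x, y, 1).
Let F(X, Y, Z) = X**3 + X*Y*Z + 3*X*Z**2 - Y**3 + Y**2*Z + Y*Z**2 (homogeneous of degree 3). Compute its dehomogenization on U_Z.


f(x, y) = x**3 + x*y + 3*x - y**3 + y**2 + y

On U_Z we set Z = 1. Each monomial c·X^i·Y^j·Z^k in F becomes c·x^i·y^j·1^k = c·x^i·y^j.
Substituting Z = 1: F(X, Y, 1) = x**3 + x*y + 3*x - y**3 + y**2 + y.
Note: deg(f) ≤ deg(F) = 3; strict inequality happens when F is divisible by Z (lost terms).


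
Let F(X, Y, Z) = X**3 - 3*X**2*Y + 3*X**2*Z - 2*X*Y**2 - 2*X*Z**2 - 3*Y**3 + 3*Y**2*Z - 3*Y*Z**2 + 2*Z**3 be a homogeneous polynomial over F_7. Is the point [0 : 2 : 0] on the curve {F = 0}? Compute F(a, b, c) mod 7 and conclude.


F(0,2,0) ≡ 4 (mod 7); P is NOT on the curve.

Evaluate F(0, 2, 0) term-by-term (mod 7).
  X**3 ↦ 1·0·1·1 = 0
  -3*X**2*Y ↦ -3·0·2·1 = 0
  3*X**2*Z ↦ 3·0·1·0 = 0
  -2*X*Y**2 ↦ -2·0·4·1 = 0
  -2*X*Z**2 ↦ -2·0·1·0 = 0
  -3*Y**3 ↦ -3·1·8·1 = -24
  3*Y**2*Z ↦ 3·1·4·0 = 0
  -3*Y*Z**2 ↦ -3·1·2·0 = 0
  2*Z**3 ↦ 2·1·1·0 = 0
Sum: F(0, 2, 0) = (0) + (0) + (0) + (0) + (0) + (-24) + (0) + (0) + (0) = -24.
Reducing mod 7: -24 ≡ 4 (mod 7).
Since F(a, b, c) ≡ 4 ≠ 0 (mod 7), P does NOT lie on the curve.


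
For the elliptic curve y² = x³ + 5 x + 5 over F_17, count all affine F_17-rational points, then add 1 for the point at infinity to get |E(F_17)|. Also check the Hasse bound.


Affine points = {(3, 8), (3, 9), (4, 2), (4, 15), (5, 6), (5, 11), (6, 8), (6, 9), (7, 3), (7, 14), (8, 8), (8, 9), (10, 1), (10, 16), (12, 5), (12, 12), (15, 2), (15, 15), (16, 4), (16, 13)}; affine count = 20; |E(F_17)| = 21.

Discriminant check: Δ ∝ 4a³ + 27b² = 4·5³ + 27·5² = 4·125 + 27·25 ≡ 2 (mod 17). Nonzero ⇒ E is nonsingular.
For each x ∈ F_17, compute rhs = x³ + 5·x + 5 mod 17, then count y ∈ F_17 with y² ≡ rhs.
  x = 0: rhs = 5, matching y values: none (0 points).
  x = 1: rhs = 11, matching y values: none (0 points).
  x = 2: rhs = 6, matching y values: none (0 points).
  x = 3: rhs = 13, matching y values: 8, 9 (2 points).
  x = 4: rhs = 4, matching y values: 2, 15 (2 points).
  x = 5: rhs = 2, matching y values: 6, 11 (2 points).
  x = 6: rhs = 13, matching y values: 8, 9 (2 points).
  x = 7: rhs = 9, matching y values: 3, 14 (2 points).
  x = 8: rhs = 13, matching y values: 8, 9 (2 points).
  x = 9: rhs = 14, matching y values: none (0 points).
  x = 10: rhs = 1, matching y values: 1, 16 (2 points).
  x = 11: rhs = 14, matching y values: none (0 points).
  x = 12: rhs = 8, matching y values: 5, 12 (2 points).
  x = 13: rhs = 6, matching y values: none (0 points).
  x = 14: rhs = 14, matching y values: none (0 points).
  x = 15: rhs = 4, matching y values: 2, 15 (2 points).
  x = 16: rhs = 16, matching y values: 4, 13 (2 points).
Total affine count: 20.
Full point count |E(F_17)| = 20 + 1 = 21.
Hasse bound: |21 − (17+1)| = |3| = 3 ≤ 2√17 ≈ 8.2462 ✓.


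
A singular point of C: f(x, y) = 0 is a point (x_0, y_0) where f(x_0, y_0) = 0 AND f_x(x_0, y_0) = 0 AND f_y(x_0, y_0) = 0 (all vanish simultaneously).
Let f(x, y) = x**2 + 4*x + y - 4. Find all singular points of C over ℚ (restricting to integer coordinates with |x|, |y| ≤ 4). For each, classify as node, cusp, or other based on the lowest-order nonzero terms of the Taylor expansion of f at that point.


No singular points in the scanned grid; C is smooth there.

Compute partial derivatives:
  f_x = 2*x + 4.
  f_y = 1.
f_y = 1 is a nonzero constant, so f_y never vanishes: no point (x, y) can satisfy f = f_x = f_y = 0. In particular no (x, y) ∈ {−4, ..., 4}² is singular; the curve is smooth.


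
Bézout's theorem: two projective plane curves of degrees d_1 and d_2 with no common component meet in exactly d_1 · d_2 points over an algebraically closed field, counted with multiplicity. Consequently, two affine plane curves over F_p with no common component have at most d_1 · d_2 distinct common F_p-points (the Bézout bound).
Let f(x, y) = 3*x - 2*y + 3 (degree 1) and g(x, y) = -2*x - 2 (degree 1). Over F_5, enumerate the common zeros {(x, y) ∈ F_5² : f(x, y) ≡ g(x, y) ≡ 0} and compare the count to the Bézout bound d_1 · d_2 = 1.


Common zeros: {(4, 0)}; count = 1; Bézout bound = 1.

deg(f) = 1, deg(g) = 1, so Bézout bound = 1.
Scan x ∈ F_5. For each x, list the y ∈ F_5 with f(x, y) ≡ 0 and those with g(x, y) ≡ 0 (mod 5); the common zeros in that column are the intersection.
  x = 0: f ≡ 0 at y ∈ {4}; g ≡ 0 at y ∈ ∅; common: ∅.
  x = 1: f ≡ 0 at y ∈ {3}; g ≡ 0 at y ∈ ∅; common: ∅.
  x = 2: f ≡ 0 at y ∈ {2}; g ≡ 0 at y ∈ ∅; common: ∅.
  x = 3: f ≡ 0 at y ∈ {1}; g ≡ 0 at y ∈ ∅; common: ∅.
  x = 4: f ≡ 0 at y ∈ {0}; g ≡ 0 at y ∈ {0, 1, 2, 3, 4}; common: {0}.
Collecting: common zeros = {(4, 0)}, so the count is 1.
Comparison with the Bézout bound: 1 ≤ 1 = deg(f)·deg(g), as expected for curves with no common component (the bound is attained).


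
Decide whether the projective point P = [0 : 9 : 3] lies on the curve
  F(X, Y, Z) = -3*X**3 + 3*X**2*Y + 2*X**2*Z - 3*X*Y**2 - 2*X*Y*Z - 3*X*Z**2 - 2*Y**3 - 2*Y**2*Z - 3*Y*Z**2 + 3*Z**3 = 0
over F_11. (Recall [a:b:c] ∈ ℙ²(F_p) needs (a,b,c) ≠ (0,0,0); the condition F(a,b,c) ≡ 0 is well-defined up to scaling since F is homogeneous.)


F(0,9,3) ≡ 6 (mod 11); P is NOT on the curve.

Evaluate F(0, 9, 3) term-by-term (mod 11).
  -3*X**3 ↦ -3·0·1·1 = 0
  3*X**2*Y ↦ 3·0·9·1 = 0
  2*X**2*Z ↦ 2·0·1·3 = 0
  -3*X*Y**2 ↦ -3·0·81·1 = 0
  -2*X*Y*Z ↦ -2·0·9·3 = 0
  -3*X*Z**2 ↦ -3·0·1·9 = 0
  -2*Y**3 ↦ -2·1·729·1 = -1458
  -2*Y**2*Z ↦ -2·1·81·3 = -486
  -3*Y*Z**2 ↦ -3·1·9·9 = -243
  3*Z**3 ↦ 3·1·1·27 = 81
Sum: F(0, 9, 3) = (0) + (0) + (0) + (0) + (0) + (0) + (-1458) + (-486) + (-243) + (81) = -2106.
Reducing mod 11: -2106 ≡ 6 (mod 11).
Since F(a, b, c) ≡ 6 ≠ 0 (mod 11), P does NOT lie on the curve.


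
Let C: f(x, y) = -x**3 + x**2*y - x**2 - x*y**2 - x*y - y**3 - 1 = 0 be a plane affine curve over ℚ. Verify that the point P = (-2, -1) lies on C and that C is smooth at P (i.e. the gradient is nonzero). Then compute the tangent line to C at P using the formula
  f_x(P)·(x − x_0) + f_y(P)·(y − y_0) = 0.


Tangent line at P: -4*x - y - 9 = 0.

Step 1: f(-2, -1) = 0, so P lies on C.
Step 2: partial derivatives
  f_x(x, y) = -3*x**2 + 2*x*y - 2*x - y**2 - y, f_y(x, y) = x**2 - 2*x*y - x - 3*y**2.
  f_x(P) = -4, f_y(P) = -1 (gradient nonzero, so P is smooth).
Step 3: tangent line at P: -4·(x − -2) + -1·(y − -1) = 0.
Expanding: -4*x - y - 9 = 0.


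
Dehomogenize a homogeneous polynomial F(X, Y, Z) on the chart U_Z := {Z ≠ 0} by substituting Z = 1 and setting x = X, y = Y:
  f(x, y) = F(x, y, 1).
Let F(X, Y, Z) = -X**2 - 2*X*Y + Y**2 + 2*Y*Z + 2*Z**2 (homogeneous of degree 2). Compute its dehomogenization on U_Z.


f(x, y) = -x**2 - 2*x*y + y**2 + 2*y + 2

On U_Z we set Z = 1. Each monomial c·X^i·Y^j·Z^k in F becomes c·x^i·y^j·1^k = c·x^i·y^j.
Substituting Z = 1: F(X, Y, 1) = -x**2 - 2*x*y + y**2 + 2*y + 2.
Note: deg(f) ≤ deg(F) = 2; strict inequality happens when F is divisible by Z (lost terms).


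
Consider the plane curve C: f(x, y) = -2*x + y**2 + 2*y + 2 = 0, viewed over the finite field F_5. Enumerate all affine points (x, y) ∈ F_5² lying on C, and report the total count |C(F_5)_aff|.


Affine F_5-points: {(0, 1), (0, 2), (1, 0), (1, 3), (3, 4)}; count = 5.

For each of the 25 pairs (x, y) ∈ F_5², evaluate f(x, y) mod 5. Record the zeros.
  x = 0: [0↦2, 1↦0, 2↦0, 3↦2, 4↦1]  zeros at y ∈ {1, 2}
  x = 1: [0↦0, 1↦3, 2↦3, 3↦0, 4↦4]  zeros at y ∈ {0, 3}
  x = 2: [0↦3, 1↦1, 2↦1, 3↦3, 4↦2]  zeros at y ∈ ∅
  x = 3: [0↦1, 1↦4, 2↦4, 3↦1, 4↦0]  zeros at y ∈ {4}
  x = 4: [0↦4, 1↦2, 2↦2, 3↦4, 4↦3]  zeros at y ∈ ∅
Collecting zeros: affine points = {(0, 1), (0, 2), (1, 0), (1, 3), (3, 4)}.
Total count |C(F_5)_aff| = 5.


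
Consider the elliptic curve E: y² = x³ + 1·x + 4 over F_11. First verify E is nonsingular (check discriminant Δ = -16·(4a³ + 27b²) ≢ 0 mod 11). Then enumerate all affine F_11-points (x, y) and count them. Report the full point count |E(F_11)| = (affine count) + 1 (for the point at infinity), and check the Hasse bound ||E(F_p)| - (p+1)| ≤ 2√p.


Affine points = {(0, 2), (0, 9), (2, 5), (2, 6), (3, 1), (3, 10), (9, 4), (9, 7)}; affine count = 8; |E(F_11)| = 9.

Discriminant check: Δ ∝ 4a³ + 27b² = 4·1³ + 27·4² = 4·1 + 27·16 ≡ 7 (mod 11). Nonzero ⇒ E is nonsingular.
For each x ∈ F_11, compute rhs = x³ + 1·x + 4 mod 11, then count y ∈ F_11 with y² ≡ rhs.
  x = 0: rhs = 4, matching y values: 2, 9 (2 points).
  x = 1: rhs = 6, matching y values: none (0 points).
  x = 2: rhs = 3, matching y values: 5, 6 (2 points).
  x = 3: rhs = 1, matching y values: 1, 10 (2 points).
  x = 4: rhs = 6, matching y values: none (0 points).
  x = 5: rhs = 2, matching y values: none (0 points).
  x = 6: rhs = 6, matching y values: none (0 points).
  x = 7: rhs = 2, matching y values: none (0 points).
  x = 8: rhs = 7, matching y values: none (0 points).
  x = 9: rhs = 5, matching y values: 4, 7 (2 points).
  x = 10: rhs = 2, matching y values: none (0 points).
Total affine count: 8.
Full point count |E(F_11)| = 8 + 1 = 9.
Hasse bound: |9 − (11+1)| = |-3| = 3 ≤ 2√11 ≈ 6.6332 ✓.


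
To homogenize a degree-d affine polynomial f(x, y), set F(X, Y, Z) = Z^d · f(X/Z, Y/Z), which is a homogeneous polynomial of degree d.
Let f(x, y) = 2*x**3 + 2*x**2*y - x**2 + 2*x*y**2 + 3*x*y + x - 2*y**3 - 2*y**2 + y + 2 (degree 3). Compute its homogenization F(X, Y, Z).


F(X, Y, Z) = 2*X**3 + 2*X**2*Y - X**2*Z + 2*X*Y**2 + 3*X*Y*Z + X*Z**2 - 2*Y**3 - 2*Y**2*Z + Y*Z**2 + 2*Z**3

deg(f) = 3.
Substitute x = X/Z, y = Y/Z into f, then multiply by Z^3.
  monomial 2·x^3·y^0 ↦ 2·X^3·Y^0·Z^0.
  monomial 2·x^2·y^1 ↦ 2·X^2·Y^1·Z^0.
  monomial -1·x^2·y^0 ↦ -1·X^2·Y^0·Z^1.
  monomial 2·x^1·y^2 ↦ 2·X^1·Y^2·Z^0.
  monomial 3·x^1·y^1 ↦ 3·X^1·Y^1·Z^1.
  monomial 1·x^1·y^0 ↦ 1·X^1·Y^0·Z^2.
  monomial -2·x^0·y^3 ↦ -2·X^0·Y^3·Z^0.
  monomial -2·x^0·y^2 ↦ -2·X^0·Y^2·Z^1.
  monomial 1·x^0·y^1 ↦ 1·X^0·Y^1·Z^2.
  monomial 2·x^0·y^0 ↦ 2·X^0·Y^0·Z^3.
Collecting: F(X, Y, Z) = 2*X**3 + 2*X**2*Y - X**2*Z + 2*X*Y**2 + 3*X*Y*Z + X*Z**2 - 2*Y**3 - 2*Y**2*Z + Y*Z**2 + 2*Z**3.


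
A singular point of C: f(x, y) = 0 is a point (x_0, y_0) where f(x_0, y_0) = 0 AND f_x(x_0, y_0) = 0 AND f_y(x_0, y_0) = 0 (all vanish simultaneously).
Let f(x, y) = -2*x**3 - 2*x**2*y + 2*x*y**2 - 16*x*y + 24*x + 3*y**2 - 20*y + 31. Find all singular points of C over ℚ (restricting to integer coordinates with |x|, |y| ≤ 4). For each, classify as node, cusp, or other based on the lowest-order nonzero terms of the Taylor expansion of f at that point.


Singular points: {(-1, 3)}; classification: cusp.

Compute partial derivatives:
  f_x = -6*x**2 - 4*x*y + 2*y**2 - 16*y + 24.
  f_y = -2*x**2 + 4*x*y - 16*x + 6*y - 20.
Scan x_0 ∈ {−4, ..., 4}. For each x_0, f_y(x_0, y) is a polynomial in y; find its integer roots y ∈ {−4, ..., 4}, then test f_x and f at those candidates.
  x = -4: f_y(-4, y) = 12 - 10*y; no integer root y with |y| ≤ 4.
  x = -3: f_y(-3, y) = 10 - 6*y; no integer root y with |y| ≤ 4.
  x = -2: f_y(-2, y) = 4 - 2*y; vanishes at y ∈ {2}. (-2, 2): f_x = -8 ≠ 0.
  x = -1: f_y(-1, y) = 2*y - 6; vanishes at y ∈ {3}. (-1, 3): f_x = 0, f = 0 — SINGULAR.
  x = 0: f_y(0, y) = 6*y - 20; no integer root y with |y| ≤ 4.
  x = 1: f_y(1, y) = 10*y - 38; no integer root y with |y| ≤ 4.
  x = 2: f_y(2, y) = 14*y - 60; no integer root y with |y| ≤ 4.
  x = 3: f_y(3, y) = 18*y - 86; no integer root y with |y| ≤ 4.
  x = 4: f_y(4, y) = 22*y - 116; no integer root y with |y| ≤ 4.
Only singular point on the grid: (-1, 3).
Classify: substitute x = -1 + u, y = 3 + v and expand: f = -2*u**3 - 2*u**2*v + 2*u*v**2 + v**2.
No constant or linear terms (consistent with a singular point). Quadratic part: v**2. Cubic part: -2*u**3 - 2*u**2*v + 2*u*v**2.
The quadratic part v**2 is a perfect square, so there is a single (double) tangent line v = 0, i.e. y = 3. Restricting the cubic part to that line (v = 0) leaves -2*u**3 ≠ 0, so f is not divisible by v and the branch is v² ≈ 2*u**3 to lowest order — this is a cusp.
Classification: cusp.


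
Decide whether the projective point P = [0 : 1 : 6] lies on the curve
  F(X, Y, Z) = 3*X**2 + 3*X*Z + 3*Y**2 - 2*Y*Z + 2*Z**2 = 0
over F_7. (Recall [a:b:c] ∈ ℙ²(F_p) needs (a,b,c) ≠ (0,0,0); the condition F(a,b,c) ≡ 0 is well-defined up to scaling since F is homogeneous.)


F(0,1,6) ≡ 0 (mod 7); P is on the curve.

Evaluate F(0, 1, 6) term-by-term (mod 7).
  3*X**2 ↦ 3·0·1·1 = 0
  3*X*Z ↦ 3·0·1·6 = 0
  3*Y**2 ↦ 3·1·1·1 = 3
  -2*Y*Z ↦ -2·1·1·6 = -12
  2*Z**2 ↦ 2·1·1·36 = 72
Sum: F(0, 1, 6) = (0) + (0) + (3) + (-12) + (72) = 63.
Reducing mod 7: 63 ≡ 0 (mod 7).
Since F(a, b, c) ≡ 0 (mod 7), P lies on the curve.


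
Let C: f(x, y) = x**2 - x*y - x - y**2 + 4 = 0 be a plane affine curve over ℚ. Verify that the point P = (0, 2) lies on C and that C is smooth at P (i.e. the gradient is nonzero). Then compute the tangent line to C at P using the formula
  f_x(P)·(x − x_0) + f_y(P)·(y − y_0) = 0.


Tangent line at P: -3*x - 4*y + 8 = 0.

Step 1: f(0, 2) = 0, so P lies on C.
Step 2: partial derivatives
  f_x(x, y) = 2*x - y - 1, f_y(x, y) = -x - 2*y.
  f_x(P) = -3, f_y(P) = -4 (gradient nonzero, so P is smooth).
Step 3: tangent line at P: -3·(x − 0) + -4·(y − 2) = 0.
Expanding: -3*x - 4*y + 8 = 0.


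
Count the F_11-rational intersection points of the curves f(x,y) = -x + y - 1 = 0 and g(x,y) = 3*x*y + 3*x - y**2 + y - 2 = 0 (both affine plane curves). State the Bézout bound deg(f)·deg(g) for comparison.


Common zeros: ∅; count = 0; Bézout bound = 2.

deg(f) = 1, deg(g) = 2, so Bézout bound = 2.
Scan x ∈ F_11. For each x, list the y ∈ F_11 with f(x, y) ≡ 0 and those with g(x, y) ≡ 0 (mod 11); the common zeros in that column are the intersection.
  x = 0: f ≡ 0 at y ∈ {1}; g ≡ 0 at y ∈ {5, 7}; common: ∅.
  x = 1: f ≡ 0 at y ∈ {2}; g ≡ 0 at y ∈ {6, 9}; common: ∅.
  x = 2: f ≡ 0 at y ∈ {3}; g ≡ 0 at y ∈ ∅; common: ∅.
  x = 3: f ≡ 0 at y ∈ {4}; g ≡ 0 at y ∈ ∅; common: ∅.
  x = 4: f ≡ 0 at y ∈ {5}; g ≡ 0 at y ∈ {1}; common: ∅.
  x = 5: f ≡ 0 at y ∈ {6}; g ≡ 0 at y ∈ {8}; common: ∅.
  x = 6: f ≡ 0 at y ∈ {7}; g ≡ 0 at y ∈ ∅; common: ∅.
  x = 7: f ≡ 0 at y ∈ {8}; g ≡ 0 at y ∈ ∅; common: ∅.
  x = 8: f ≡ 0 at y ∈ {9}; g ≡ 0 at y ∈ {0, 3}; common: ∅.
  x = 9: f ≡ 0 at y ∈ {10}; g ≡ 0 at y ∈ {2, 4}; common: ∅.
  x = 10: f ≡ 0 at y ∈ {0}; g ≡ 0 at y ∈ ∅; common: ∅.
Collecting: common zeros = ∅, so the count is 0.
Comparison with the Bézout bound: 0 ≤ 2 = deg(f)·deg(g), as expected for curves with no common component (the affine F_11-count falls short of the bound because intersections may lie at infinity, over extension fields, or carry multiplicity).


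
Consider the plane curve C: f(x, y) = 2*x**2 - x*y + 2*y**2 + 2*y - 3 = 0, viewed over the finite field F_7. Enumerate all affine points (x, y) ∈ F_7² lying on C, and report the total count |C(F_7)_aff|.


Affine F_7-points: {(0, 3), (1, 4), (1, 6), (2, 1), (2, 6), (3, 2), (5, 2), (5, 3)}; count = 8.

For each of the 49 pairs (x, y) ∈ F_7², evaluate f(x, y) mod 7. Record the zeros.
  x = 0: [0↦4, 1↦1, 2↦2, 3↦0, 4↦2, 5↦1, 6↦4]  zeros at y ∈ {3}
  x = 1: [0↦6, 1↦2, 2↦2, 3↦6, 4↦0, 5↦5, 6↦0]  zeros at y ∈ {4, 6}
  x = 2: [0↦5, 1↦0, 2↦6, 3↦2, 4↦2, 5↦6, 6↦0]  zeros at y ∈ {1, 6}
  x = 3: [0↦1, 1↦2, 2↦0, 3↦2, 4↦1, 5↦4, 6↦4]  zeros at y ∈ {2}
  x = 4: [0↦1, 1↦1, 2↦5, 3↦6, 4↦4, 5↦6, 6↦5]  zeros at y ∈ ∅
  x = 5: [0↦5, 1↦4, 2↦0, 3↦0, 4↦4, 5↦5, 6↦3]  zeros at y ∈ {2, 3}
  x = 6: [0↦6, 1↦4, 2↦6, 3↦5, 4↦1, 5↦1, 6↦5]  zeros at y ∈ ∅
Collecting zeros: affine points = {(0, 3), (1, 4), (1, 6), (2, 1), (2, 6), (3, 2), (5, 2), (5, 3)}.
Total count |C(F_7)_aff| = 8.


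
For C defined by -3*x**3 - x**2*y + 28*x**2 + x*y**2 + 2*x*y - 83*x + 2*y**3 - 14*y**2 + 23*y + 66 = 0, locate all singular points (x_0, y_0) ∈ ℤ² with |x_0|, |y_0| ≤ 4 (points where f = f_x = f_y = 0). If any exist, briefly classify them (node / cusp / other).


Singular points: {(3, 2)}; classification: node.

Compute partial derivatives:
  f_x = -9*x**2 - 2*x*y + 56*x + y**2 + 2*y - 83.
  f_y = -x**2 + 2*x*y + 2*x + 6*y**2 - 28*y + 23.
Scan x_0 ∈ {−4, ..., 4}. For each x_0, f_y(x_0, y) is a polynomial in y; find its integer roots y ∈ {−4, ..., 4}, then test f_x and f at those candidates.
  x = -4: f_y(-4, y) = 6*y**2 - 36*y - 1; no integer root y with |y| ≤ 4.
  x = -3: f_y(-3, y) = 6*y**2 - 34*y + 8; no integer root y with |y| ≤ 4.
  x = -2: f_y(-2, y) = 6*y**2 - 32*y + 15; no integer root y with |y| ≤ 4.
  x = -1: f_y(-1, y) = 6*y**2 - 30*y + 20; no integer root y with |y| ≤ 4.
  x = 0: f_y(0, y) = 6*y**2 - 28*y + 23; no integer root y with |y| ≤ 4.
  x = 1: f_y(1, y) = 6*y**2 - 26*y + 24; vanishes at y ∈ {3}. (1, 3): f_x = -27 ≠ 0.
  x = 2: f_y(2, y) = 6*y**2 - 24*y + 23; no integer root y with |y| ≤ 4.
  x = 3: f_y(3, y) = 6*y**2 - 22*y + 20; vanishes at y ∈ {2}. (3, 2): f_x = 0, f = 0 — SINGULAR.
  x = 4: f_y(4, y) = 6*y**2 - 20*y + 15; no integer root y with |y| ≤ 4.
Only singular point on the grid: (3, 2).
Classify: substitute x = 3 + u, y = 2 + v and expand: f = -3*u**3 - u**2*v - u**2 + u*v**2 + 2*v**3 + v**2.
No constant or linear terms (consistent with a singular point). Quadratic part: -u**2 + v**2. Cubic part: -3*u**3 - u**2*v + u*v**2 + 2*v**3.
The quadratic part v**2 - u**2 = (v − u)(v + u) splits into two distinct linear factors, so there are two distinct tangent lines y − 2 = ±(x − 3) — this is a node (ordinary double point).
Classification: node.


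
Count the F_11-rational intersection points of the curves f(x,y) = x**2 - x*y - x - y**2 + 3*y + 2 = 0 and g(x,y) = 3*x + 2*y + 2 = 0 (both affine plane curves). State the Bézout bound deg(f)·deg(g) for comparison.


Common zeros: ∅; count = 0; Bézout bound = 2.

deg(f) = 2, deg(g) = 1, so Bézout bound = 2.
Scan x ∈ F_11. For each x, list the y ∈ F_11 with f(x, y) ≡ 0 and those with g(x, y) ≡ 0 (mod 11); the common zeros in that column are the intersection.
  x = 0: f ≡ 0 at y ∈ ∅; g ≡ 0 at y ∈ {10}; common: ∅.
  x = 1: f ≡ 0 at y ∈ {6, 7}; g ≡ 0 at y ∈ {3}; common: ∅.
  x = 2: f ≡ 0 at y ∈ ∅; g ≡ 0 at y ∈ {7}; common: ∅.
  x = 3: f ≡ 0 at y ∈ ∅; g ≡ 0 at y ∈ {0}; common: ∅.
  x = 4: f ≡ 0 at y ∈ ∅; g ≡ 0 at y ∈ {4}; common: ∅.
  x = 5: f ≡ 0 at y ∈ {0, 9}; g ≡ 0 at y ∈ {8}; common: ∅.
  x = 6: f ≡ 0 at y ∈ {2, 6}; g ≡ 0 at y ∈ {1}; common: ∅.
  x = 7: f ≡ 0 at y ∈ {0, 7}; g ≡ 0 at y ∈ {5}; common: ∅.
  x = 8: f ≡ 0 at y ∈ {2, 4}; g ≡ 0 at y ∈ {9}; common: ∅.
  x = 9: f ≡ 0 at y ∈ ∅; g ≡ 0 at y ∈ {2}; common: ∅.
  x = 10: f ≡ 0 at y ∈ ∅; g ≡ 0 at y ∈ {6}; common: ∅.
Collecting: common zeros = ∅, so the count is 0.
Comparison with the Bézout bound: 0 ≤ 2 = deg(f)·deg(g), as expected for curves with no common component (the affine F_11-count falls short of the bound because intersections may lie at infinity, over extension fields, or carry multiplicity).


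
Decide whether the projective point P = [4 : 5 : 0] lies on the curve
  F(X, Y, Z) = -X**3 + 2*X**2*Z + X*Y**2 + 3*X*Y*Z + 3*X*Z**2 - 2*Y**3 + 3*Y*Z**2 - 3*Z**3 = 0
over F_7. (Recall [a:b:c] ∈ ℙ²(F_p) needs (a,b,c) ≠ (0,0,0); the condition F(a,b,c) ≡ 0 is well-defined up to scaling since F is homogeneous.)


F(4,5,0) ≡ 3 (mod 7); P is NOT on the curve.

Evaluate F(4, 5, 0) term-by-term (mod 7).
  -X**3 ↦ -1·64·1·1 = -64
  2*X**2*Z ↦ 2·16·1·0 = 0
  X*Y**2 ↦ 1·4·25·1 = 100
  3*X*Y*Z ↦ 3·4·5·0 = 0
  3*X*Z**2 ↦ 3·4·1·0 = 0
  -2*Y**3 ↦ -2·1·125·1 = -250
  3*Y*Z**2 ↦ 3·1·5·0 = 0
  -3*Z**3 ↦ -3·1·1·0 = 0
Sum: F(4, 5, 0) = (-64) + (0) + (100) + (0) + (0) + (-250) + (0) + (0) = -214.
Reducing mod 7: -214 ≡ 3 (mod 7).
Since F(a, b, c) ≡ 3 ≠ 0 (mod 7), P does NOT lie on the curve.


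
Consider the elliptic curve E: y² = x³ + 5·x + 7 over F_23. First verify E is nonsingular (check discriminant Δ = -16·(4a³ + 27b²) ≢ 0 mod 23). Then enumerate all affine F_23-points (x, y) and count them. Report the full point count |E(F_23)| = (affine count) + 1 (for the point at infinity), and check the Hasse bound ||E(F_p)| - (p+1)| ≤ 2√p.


Affine points = {(1, 6), (1, 17), (2, 5), (2, 18), (3, 7), (3, 16), (6, 0), (11, 6), (11, 17), (12, 1), (12, 22), (18, 8), (18, 15), (21, 9), (21, 14), (22, 1), (22, 22)}; affine count = 17; |E(F_23)| = 18.

Discriminant check: Δ ∝ 4a³ + 27b² = 4·5³ + 27·7² = 4·125 + 27·49 ≡ 6 (mod 23). Nonzero ⇒ E is nonsingular.
For each x ∈ F_23, compute rhs = x³ + 5·x + 7 mod 23, then count y ∈ F_23 with y² ≡ rhs.
  x = 0: rhs = 7, matching y values: none (0 points).
  x = 1: rhs = 13, matching y values: 6, 17 (2 points).
  x = 2: rhs = 2, matching y values: 5, 18 (2 points).
  x = 3: rhs = 3, matching y values: 7, 16 (2 points).
  x = 4: rhs = 22, matching y values: none (0 points).
  x = 5: rhs = 19, matching y values: none (0 points).
  x = 6: rhs = 0, matching y values: 0 (1 points).
  x = 7: rhs = 17, matching y values: none (0 points).
  x = 8: rhs = 7, matching y values: none (0 points).
  x = 9: rhs = 22, matching y values: none (0 points).
  x = 10: rhs = 22, matching y values: none (0 points).
  x = 11: rhs = 13, matching y values: 6, 17 (2 points).
  x = 12: rhs = 1, matching y values: 1, 22 (2 points).
  x = 13: rhs = 15, matching y values: none (0 points).
  x = 14: rhs = 15, matching y values: none (0 points).
  x = 15: rhs = 7, matching y values: none (0 points).
  x = 16: rhs = 20, matching y values: none (0 points).
  x = 17: rhs = 14, matching y values: none (0 points).
  x = 18: rhs = 18, matching y values: 8, 15 (2 points).
  x = 19: rhs = 15, matching y values: none (0 points).
  x = 20: rhs = 11, matching y values: none (0 points).
  x = 21: rhs = 12, matching y values: 9, 14 (2 points).
  x = 22: rhs = 1, matching y values: 1, 22 (2 points).
Total affine count: 17.
Full point count |E(F_23)| = 17 + 1 = 18.
Hasse bound: |18 − (23+1)| = |-6| = 6 ≤ 2√23 ≈ 9.5917 ✓.


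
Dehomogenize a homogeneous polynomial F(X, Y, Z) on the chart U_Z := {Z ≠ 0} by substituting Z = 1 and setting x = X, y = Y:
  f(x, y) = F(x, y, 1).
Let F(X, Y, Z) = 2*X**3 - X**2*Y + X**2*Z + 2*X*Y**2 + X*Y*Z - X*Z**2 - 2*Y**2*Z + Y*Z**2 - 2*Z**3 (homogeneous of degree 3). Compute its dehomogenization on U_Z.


f(x, y) = 2*x**3 - x**2*y + x**2 + 2*x*y**2 + x*y - x - 2*y**2 + y - 2

On U_Z we set Z = 1. Each monomial c·X^i·Y^j·Z^k in F becomes c·x^i·y^j·1^k = c·x^i·y^j.
Substituting Z = 1: F(X, Y, 1) = 2*x**3 - x**2*y + x**2 + 2*x*y**2 + x*y - x - 2*y**2 + y - 2.
Note: deg(f) ≤ deg(F) = 3; strict inequality happens when F is divisible by Z (lost terms).


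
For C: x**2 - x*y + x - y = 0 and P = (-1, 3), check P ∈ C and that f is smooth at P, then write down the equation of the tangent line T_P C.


Tangent line at P: -4*x - 4 = 0.

Step 1: f(-1, 3) = 0, so P lies on C.
Step 2: partial derivatives
  f_x(x, y) = 2*x - y + 1, f_y(x, y) = -x - 1.
  f_x(P) = -4, f_y(P) = 0 (gradient nonzero, so P is smooth).
Step 3: tangent line at P: -4·(x − -1) + 0·(y − 3) = 0.
Expanding: -4*x - 4 = 0.


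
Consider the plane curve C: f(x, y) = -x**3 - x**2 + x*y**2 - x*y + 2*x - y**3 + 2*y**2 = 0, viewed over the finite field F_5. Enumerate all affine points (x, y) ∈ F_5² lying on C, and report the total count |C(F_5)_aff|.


Affine F_5-points: {(0, 0), (0, 2), (1, 0), (1, 4), (2, 3), (3, 0)}; count = 6.

For each of the 25 pairs (x, y) ∈ F_5², evaluate f(x, y) mod 5. Record the zeros.
  x = 0: [0↦0, 1↦1, 2↦0, 3↦1, 4↦3]  zeros at y ∈ {0, 2}
  x = 1: [0↦0, 1↦1, 2↦2, 3↦2, 4↦0]  zeros at y ∈ {0, 4}
  x = 2: [0↦2, 1↦3, 2↦1, 3↦0, 4↦4]  zeros at y ∈ {3}
  x = 3: [0↦0, 1↦1, 2↦1, 3↦4, 4↦4]  zeros at y ∈ {0}
  x = 4: [0↦3, 1↦4, 2↦1, 3↦3, 4↦4]  zeros at y ∈ ∅
Collecting zeros: affine points = {(0, 0), (0, 2), (1, 0), (1, 4), (2, 3), (3, 0)}.
Total count |C(F_5)_aff| = 6.


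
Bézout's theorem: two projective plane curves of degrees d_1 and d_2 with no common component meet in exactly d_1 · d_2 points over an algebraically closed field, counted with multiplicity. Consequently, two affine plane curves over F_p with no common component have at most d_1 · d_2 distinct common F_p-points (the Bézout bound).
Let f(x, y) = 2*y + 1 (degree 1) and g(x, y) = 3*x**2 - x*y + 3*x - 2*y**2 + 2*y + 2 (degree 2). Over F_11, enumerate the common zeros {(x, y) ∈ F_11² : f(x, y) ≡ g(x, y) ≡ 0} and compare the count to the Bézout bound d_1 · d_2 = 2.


Common zeros: {(9, 5), (10, 5)}; count = 2; Bézout bound = 2.

deg(f) = 1, deg(g) = 2, so Bézout bound = 2.
Scan x ∈ F_11. For each x, list the y ∈ F_11 with f(x, y) ≡ 0 and those with g(x, y) ≡ 0 (mod 11); the common zeros in that column are the intersection.
  x = 0: f ≡ 0 at y ∈ {5}; g ≡ 0 at y ∈ {4, 8}; common: ∅.
  x = 1: f ≡ 0 at y ∈ {5}; g ≡ 0 at y ∈ ∅; common: ∅.
  x = 2: f ≡ 0 at y ∈ {5}; g ≡ 0 at y ∈ ∅; common: ∅.
  x = 3: f ≡ 0 at y ∈ {5}; g ≡ 0 at y ∈ ∅; common: ∅.
  x = 4: f ≡ 0 at y ∈ {5}; g ≡ 0 at y ∈ {4, 6}; common: ∅.
  x = 5: f ≡ 0 at y ∈ {5}; g ≡ 0 at y ∈ ∅; common: ∅.
  x = 6: f ≡ 0 at y ∈ {5}; g ≡ 0 at y ∈ ∅; common: ∅.
  x = 7: f ≡ 0 at y ∈ {5}; g ≡ 0 at y ∈ ∅; common: ∅.
  x = 8: f ≡ 0 at y ∈ {5}; g ≡ 0 at y ∈ {2, 6}; common: ∅.
  x = 9: f ≡ 0 at y ∈ {5}; g ≡ 0 at y ∈ {5, 8}; common: {5}.
  x = 10: f ≡ 0 at y ∈ {5}; g ≡ 0 at y ∈ {2, 5}; common: {5}.
Collecting: common zeros = {(9, 5), (10, 5)}, so the count is 2.
Comparison with the Bézout bound: 2 ≤ 2 = deg(f)·deg(g), as expected for curves with no common component (the bound is attained).


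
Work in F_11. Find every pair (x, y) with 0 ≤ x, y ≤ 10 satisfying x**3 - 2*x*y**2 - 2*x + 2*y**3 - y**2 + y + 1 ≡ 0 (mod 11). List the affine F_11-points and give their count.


Affine F_11-points: {(0, 5), (1, 0), (1, 1), (1, 6), (2, 9), (3, 0), (4, 3), (7, 0), (9, 8), (10, 10)}; count = 10.

For each of the 121 pairs (x, y) ∈ F_11², evaluate f(x, y) mod 11. Record the zeros.
  x = 0: [0↦1, 1↦3, 2↦4, 3↦5, 4↦7, 5↦0, 6↦7, 7↦7, 8↦1, 9↦1, 10↦8]  zeros at y ∈ {5}
  x = 1: [0↦0, 1↦0, 2↦6, 3↦8, 4↦7, 5↦4, 6↦0, 7↦7, 8↦4, 9↦3, 10↦5]  zeros at y ∈ {0, 1, 6}
  x = 2: [0↦5, 1↦3, 2↦3, 3↦6, 4↦2, 5↦3, 6↦10, 7↦2, 8↦2, 9↦0, 10↦8]  zeros at y ∈ {9}
  x = 3: [0↦0, 1↦7, 2↦1, 3↦5, 4↦9, 5↦3, 6↦10, 7↦9, 8↦1, 9↦9, 10↦1]  zeros at y ∈ {0}
  x = 4: [0↦2, 1↦7, 2↦6, 3↦0, 4↦1, 5↦10, 6↦6, 7↦1, 8↦7, 9↦3, 10↦1]  zeros at y ∈ {3}
  x = 5: [0↦6, 1↦9, 2↦2, 3↦8, 4↦6, 5↦8, 6↦4, 7↦6, 8↦4, 9↦10, 10↦3]  zeros at y ∈ ∅
  x = 6: [0↦7, 1↦8, 2↦6, 3↦2, 4↦8, 5↦3, 6↦10, 7↦8, 8↦9, 9↦3, 10↦2]  zeros at y ∈ ∅
  x = 7: [0↦0, 1↦10, 2↦2, 3↦10, 4↦2, 5↦1, 6↦8, 7↦2, 8↦6, 9↦10, 10↦4]  zeros at y ∈ {0}
  x = 8: [0↦2, 1↦10, 2↦7, 3↦5, 4↦5, 5↦8, 6↦4, 7↦5, 8↦1, 9↦4, 10↦4]  zeros at y ∈ ∅
  x = 9: [0↦8, 1↦3, 2↦5, 3↦4, 4↦1, 5↦8, 6↦4, 7↦1, 8↦0, 9↦2, 10↦8]  zeros at y ∈ {8}
  x = 10: [0↦2, 1↦6, 2↦2, 3↦2, 4↦7, 5↦7, 6↦3, 7↦7, 8↦9, 9↦10, 10↦0]  zeros at y ∈ {10}
Collecting zeros: affine points = {(0, 5), (1, 0), (1, 1), (1, 6), (2, 9), (3, 0), (4, 3), (7, 0), (9, 8), (10, 10)}.
Total count |C(F_11)_aff| = 10.


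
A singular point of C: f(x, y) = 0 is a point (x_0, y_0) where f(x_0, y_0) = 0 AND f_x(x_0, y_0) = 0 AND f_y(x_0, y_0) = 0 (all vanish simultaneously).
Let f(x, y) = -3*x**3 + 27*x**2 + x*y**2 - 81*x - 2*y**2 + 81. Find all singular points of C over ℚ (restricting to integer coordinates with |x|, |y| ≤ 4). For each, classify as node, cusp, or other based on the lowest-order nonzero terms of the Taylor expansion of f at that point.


Singular points: {(3, 0)}; classification: cusp.

Compute partial derivatives:
  f_x = -9*x**2 + 54*x + y**2 - 81.
  f_y = 2*x*y - 4*y.
Scan x_0 ∈ {−4, ..., 4}. For each x_0, f_y(x_0, y) is a polynomial in y; find its integer roots y ∈ {−4, ..., 4}, then test f_x and f at those candidates.
  x = -4: f_y(-4, y) = -12*y; vanishes at y ∈ {0}. (-4, 0): f_x = -441 ≠ 0.
  x = -3: f_y(-3, y) = -10*y; vanishes at y ∈ {0}. (-3, 0): f_x = -324 ≠ 0.
  x = -2: f_y(-2, y) = -8*y; vanishes at y ∈ {0}. (-2, 0): f_x = -225 ≠ 0.
  x = -1: f_y(-1, y) = -6*y; vanishes at y ∈ {0}. (-1, 0): f_x = -144 ≠ 0.
  x = 0: f_y(0, y) = -4*y; vanishes at y ∈ {0}. (0, 0): f_x = -81 ≠ 0.
  x = 1: f_y(1, y) = -2*y; vanishes at y ∈ {0}. (1, 0): f_x = -36 ≠ 0.
  x = 2: f_y(2, y) = 0; vanishes at y ∈ {-4, -3, -2, -1, 0, 1, 2, 3, 4}. (2, -4): f_x = 7 ≠ 0; (2, -3): f_x = 0 but f = 3 ≠ 0; (2, -2): f_x = -5 ≠ 0; (2, -1): f_x = -8 ≠ 0; (2, 0): f_x = -9 ≠ 0; (2, 1): f_x = -8 ≠ 0; (2, 2): f_x = -5 ≠ 0; (2, 3): f_x = 0 but f = 3 ≠ 0; (2, 4): f_x = 7 ≠ 0.
  x = 3: f_y(3, y) = 2*y; vanishes at y ∈ {0}. (3, 0): f_x = 0, f = 0 — SINGULAR.
  x = 4: f_y(4, y) = 4*y; vanishes at y ∈ {0}. (4, 0): f_x = -9 ≠ 0.
Only singular point on the grid: (3, 0).
Classify: substitute x = 3 + u, y = 0 + v and expand: f = -3*u**3 + u*v**2 + v**2.
No constant or linear terms (consistent with a singular point). Quadratic part: v**2. Cubic part: -3*u**3 + u*v**2.
The quadratic part v**2 is a perfect square, so there is a single (double) tangent line v = 0, i.e. y = 0. Restricting the cubic part to that line (v = 0) leaves -3*u**3 ≠ 0, so f is not divisible by v and the branch is v² ≈ 3*u**3 to lowest order — this is a cusp.
Classification: cusp.


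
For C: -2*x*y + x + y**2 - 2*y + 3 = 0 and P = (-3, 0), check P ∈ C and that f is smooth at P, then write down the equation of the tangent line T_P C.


Tangent line at P: x + 4*y + 3 = 0.

Step 1: f(-3, 0) = 0, so P lies on C.
Step 2: partial derivatives
  f_x(x, y) = 1 - 2*y, f_y(x, y) = -2*x + 2*y - 2.
  f_x(P) = 1, f_y(P) = 4 (gradient nonzero, so P is smooth).
Step 3: tangent line at P: 1·(x − -3) + 4·(y − 0) = 0.
Expanding: x + 4*y + 3 = 0.


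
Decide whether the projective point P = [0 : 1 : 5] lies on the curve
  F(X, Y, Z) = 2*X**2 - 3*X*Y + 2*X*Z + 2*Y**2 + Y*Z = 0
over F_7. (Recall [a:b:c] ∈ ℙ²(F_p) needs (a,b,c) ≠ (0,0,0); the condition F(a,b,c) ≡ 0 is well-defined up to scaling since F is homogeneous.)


F(0,1,5) ≡ 0 (mod 7); P is on the curve.

Evaluate F(0, 1, 5) term-by-term (mod 7).
  2*X**2 ↦ 2·0·1·1 = 0
  -3*X*Y ↦ -3·0·1·1 = 0
  2*X*Z ↦ 2·0·1·5 = 0
  2*Y**2 ↦ 2·1·1·1 = 2
  Y*Z ↦ 1·1·1·5 = 5
Sum: F(0, 1, 5) = (0) + (0) + (0) + (2) + (5) = 7.
Reducing mod 7: 7 ≡ 0 (mod 7).
Since F(a, b, c) ≡ 0 (mod 7), P lies on the curve.


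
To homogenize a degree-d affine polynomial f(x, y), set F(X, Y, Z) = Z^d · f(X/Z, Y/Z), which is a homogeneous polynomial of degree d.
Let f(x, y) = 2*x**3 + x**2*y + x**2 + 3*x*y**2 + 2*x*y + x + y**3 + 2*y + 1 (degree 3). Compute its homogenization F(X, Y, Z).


F(X, Y, Z) = 2*X**3 + X**2*Y + X**2*Z + 3*X*Y**2 + 2*X*Y*Z + X*Z**2 + Y**3 + 2*Y*Z**2 + Z**3

deg(f) = 3.
Substitute x = X/Z, y = Y/Z into f, then multiply by Z^3.
  monomial 2·x^3·y^0 ↦ 2·X^3·Y^0·Z^0.
  monomial 1·x^2·y^1 ↦ 1·X^2·Y^1·Z^0.
  monomial 1·x^2·y^0 ↦ 1·X^2·Y^0·Z^1.
  monomial 3·x^1·y^2 ↦ 3·X^1·Y^2·Z^0.
  monomial 2·x^1·y^1 ↦ 2·X^1·Y^1·Z^1.
  monomial 1·x^1·y^0 ↦ 1·X^1·Y^0·Z^2.
  monomial 1·x^0·y^3 ↦ 1·X^0·Y^3·Z^0.
  monomial 2·x^0·y^1 ↦ 2·X^0·Y^1·Z^2.
  monomial 1·x^0·y^0 ↦ 1·X^0·Y^0·Z^3.
Collecting: F(X, Y, Z) = 2*X**3 + X**2*Y + X**2*Z + 3*X*Y**2 + 2*X*Y*Z + X*Z**2 + Y**3 + 2*Y*Z**2 + Z**3.


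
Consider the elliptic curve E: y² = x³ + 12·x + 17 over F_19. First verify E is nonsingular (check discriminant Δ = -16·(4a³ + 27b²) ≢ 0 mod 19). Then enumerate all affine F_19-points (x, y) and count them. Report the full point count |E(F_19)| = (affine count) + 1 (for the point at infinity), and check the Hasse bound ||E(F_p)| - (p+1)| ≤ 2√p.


Affine points = {(0, 6), (0, 13), (1, 7), (1, 12), (2, 7), (2, 12), (3, 2), (3, 17), (6, 1), (6, 18), (7, 8), (7, 11), (8, 6), (8, 13), (10, 4), (10, 15), (11, 6), (11, 13), (15, 0), (16, 7), (16, 12), (17, 2), (17, 17), (18, 2), (18, 17)}; affine count = 25; |E(F_19)| = 26.

Discriminant check: Δ ∝ 4a³ + 27b² = 4·12³ + 27·17² = 4·1728 + 27·289 ≡ 9 (mod 19). Nonzero ⇒ E is nonsingular.
For each x ∈ F_19, compute rhs = x³ + 12·x + 17 mod 19, then count y ∈ F_19 with y² ≡ rhs.
  x = 0: rhs = 17, matching y values: 6, 13 (2 points).
  x = 1: rhs = 11, matching y values: 7, 12 (2 points).
  x = 2: rhs = 11, matching y values: 7, 12 (2 points).
  x = 3: rhs = 4, matching y values: 2, 17 (2 points).
  x = 4: rhs = 15, matching y values: none (0 points).
  x = 5: rhs = 12, matching y values: none (0 points).
  x = 6: rhs = 1, matching y values: 1, 18 (2 points).
  x = 7: rhs = 7, matching y values: 8, 11 (2 points).
  x = 8: rhs = 17, matching y values: 6, 13 (2 points).
  x = 9: rhs = 18, matching y values: none (0 points).
  x = 10: rhs = 16, matching y values: 4, 15 (2 points).
  x = 11: rhs = 17, matching y values: 6, 13 (2 points).
  x = 12: rhs = 8, matching y values: none (0 points).
  x = 13: rhs = 14, matching y values: none (0 points).
  x = 14: rhs = 3, matching y values: none (0 points).
  x = 15: rhs = 0, matching y values: 0 (1 points).
  x = 16: rhs = 11, matching y values: 7, 12 (2 points).
  x = 17: rhs = 4, matching y values: 2, 17 (2 points).
  x = 18: rhs = 4, matching y values: 2, 17 (2 points).
Total affine count: 25.
Full point count |E(F_19)| = 25 + 1 = 26.
Hasse bound: |26 − (19+1)| = |6| = 6 ≤ 2√19 ≈ 8.7178 ✓.


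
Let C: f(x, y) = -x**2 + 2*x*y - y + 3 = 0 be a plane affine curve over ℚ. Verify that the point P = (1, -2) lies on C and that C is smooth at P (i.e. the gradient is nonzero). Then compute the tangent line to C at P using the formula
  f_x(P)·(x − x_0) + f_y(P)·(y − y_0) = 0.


Tangent line at P: -6*x + y + 8 = 0.

Step 1: f(1, -2) = 0, so P lies on C.
Step 2: partial derivatives
  f_x(x, y) = -2*x + 2*y, f_y(x, y) = 2*x - 1.
  f_x(P) = -6, f_y(P) = 1 (gradient nonzero, so P is smooth).
Step 3: tangent line at P: -6·(x − 1) + 1·(y − -2) = 0.
Expanding: -6*x + y + 8 = 0.


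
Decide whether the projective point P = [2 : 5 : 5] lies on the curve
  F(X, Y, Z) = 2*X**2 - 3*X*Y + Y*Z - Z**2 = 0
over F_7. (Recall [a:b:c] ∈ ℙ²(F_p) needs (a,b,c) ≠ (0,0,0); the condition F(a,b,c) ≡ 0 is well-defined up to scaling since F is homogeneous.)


F(2,5,5) ≡ 6 (mod 7); P is NOT on the curve.

Evaluate F(2, 5, 5) term-by-term (mod 7).
  2*X**2 ↦ 2·4·1·1 = 8
  -3*X*Y ↦ -3·2·5·1 = -30
  Y*Z ↦ 1·1·5·5 = 25
  -Z**2 ↦ -1·1·1·25 = -25
Sum: F(2, 5, 5) = (8) + (-30) + (25) + (-25) = -22.
Reducing mod 7: -22 ≡ 6 (mod 7).
Since F(a, b, c) ≡ 6 ≠ 0 (mod 7), P does NOT lie on the curve.


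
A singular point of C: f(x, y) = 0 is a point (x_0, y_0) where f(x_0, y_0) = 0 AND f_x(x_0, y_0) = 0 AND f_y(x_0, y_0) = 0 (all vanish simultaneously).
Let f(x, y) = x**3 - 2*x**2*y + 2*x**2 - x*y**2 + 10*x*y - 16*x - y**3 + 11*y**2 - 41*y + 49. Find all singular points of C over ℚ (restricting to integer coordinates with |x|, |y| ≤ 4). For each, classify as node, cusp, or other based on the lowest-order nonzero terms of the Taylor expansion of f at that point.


Singular points: {(1, 3)}; classification: node.

Compute partial derivatives:
  f_x = 3*x**2 - 4*x*y + 4*x - y**2 + 10*y - 16.
  f_y = -2*x**2 - 2*x*y + 10*x - 3*y**2 + 22*y - 41.
Scan x_0 ∈ {−4, ..., 4}. For each x_0, f_y(x_0, y) is a polynomial in y; find its integer roots y ∈ {−4, ..., 4}, then test f_x and f at those candidates.
  x = -4: f_y(-4, y) = -3*y**2 + 30*y - 113; no integer root y with |y| ≤ 4.
  x = -3: f_y(-3, y) = -3*y**2 + 28*y - 89; no integer root y with |y| ≤ 4.
  x = -2: f_y(-2, y) = -3*y**2 + 26*y - 69; no integer root y with |y| ≤ 4.
  x = -1: f_y(-1, y) = -3*y**2 + 24*y - 53; no integer root y with |y| ≤ 4.
  x = 0: f_y(0, y) = -3*y**2 + 22*y - 41; no integer root y with |y| ≤ 4.
  x = 1: f_y(1, y) = -3*y**2 + 20*y - 33; vanishes at y ∈ {3}. (1, 3): f_x = 0, f = 0 — SINGULAR.
  x = 2: f_y(2, y) = -3*y**2 + 18*y - 29; no integer root y with |y| ≤ 4.
  x = 3: f_y(3, y) = -3*y**2 + 16*y - 29; no integer root y with |y| ≤ 4.
  x = 4: f_y(4, y) = -3*y**2 + 14*y - 33; no integer root y with |y| ≤ 4.
Only singular point on the grid: (1, 3).
Classify: substitute x = 1 + u, y = 3 + v and expand: f = u**3 - 2*u**2*v - u**2 - u*v**2 - v**3 + v**2.
No constant or linear terms (consistent with a singular point). Quadratic part: -u**2 + v**2. Cubic part: u**3 - 2*u**2*v - u*v**2 - v**3.
The quadratic part v**2 - u**2 = (v − u)(v + u) splits into two distinct linear factors, so there are two distinct tangent lines y − 3 = ±(x − 1) — this is a node (ordinary double point).
Classification: node.
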